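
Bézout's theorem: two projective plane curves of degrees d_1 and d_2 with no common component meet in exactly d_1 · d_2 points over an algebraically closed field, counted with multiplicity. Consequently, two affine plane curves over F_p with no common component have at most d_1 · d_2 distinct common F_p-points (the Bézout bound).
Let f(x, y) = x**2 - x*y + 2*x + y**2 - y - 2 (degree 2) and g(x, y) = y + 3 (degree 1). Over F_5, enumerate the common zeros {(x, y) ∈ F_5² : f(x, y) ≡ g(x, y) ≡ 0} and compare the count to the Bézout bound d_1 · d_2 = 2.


Common zeros: {(0, 2)}; count = 1; Bézout bound = 2.

deg(f) = 2, deg(g) = 1, so Bézout bound = 2.
Scan x ∈ F_5. For each x, list the y ∈ F_5 with f(x, y) ≡ 0 and those with g(x, y) ≡ 0 (mod 5); the common zeros in that column are the intersection.
  x = 0: f ≡ 0 at y ∈ {2, 4}; g ≡ 0 at y ∈ {2}; common: {2}.
  x = 1: f ≡ 0 at y ∈ {1}; g ≡ 0 at y ∈ {2}; common: ∅.
  x = 2: f ≡ 0 at y ∈ {4}; g ≡ 0 at y ∈ {2}; common: ∅.
  x = 3: f ≡ 0 at y ∈ {1, 3}; g ≡ 0 at y ∈ {2}; common: ∅.
  x = 4: f ≡ 0 at y ∈ ∅; g ≡ 0 at y ∈ {2}; common: ∅.
Collecting: common zeros = {(0, 2)}, so the count is 1.
Comparison with the Bézout bound: 1 ≤ 2 = deg(f)·deg(g), as expected for curves with no common component (the affine F_5-count falls short of the bound because intersections may lie at infinity, over extension fields, or carry multiplicity).


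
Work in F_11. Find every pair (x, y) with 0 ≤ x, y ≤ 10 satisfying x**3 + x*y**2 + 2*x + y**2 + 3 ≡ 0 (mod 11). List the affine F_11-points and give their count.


Affine F_11-points: {(6, 0), (10, 0), (10, 1), (10, 2), (10, 3), (10, 4), (10, 5), (10, 6), (10, 7), (10, 8), (10, 9), (10, 10)}; count = 12.

For each of the 121 pairs (x, y) ∈ F_11², evaluate f(x, y) mod 11. Record the zeros.
  x = 0: [0↦3, 1↦4, 2↦7, 3↦1, 4↦8, 5↦6, 6↦6, 7↦8, 8↦1, 9↦7, 10↦4]  zeros at y ∈ ∅
  x = 1: [0↦6, 1↦8, 2↦3, 3↦2, 4↦5, 5↦1, 6↦1, 7↦5, 8↦2, 9↦3, 10↦8]  zeros at y ∈ ∅
  x = 2: [0↦4, 1↦7, 2↦5, 3↦9, 4↦8, 5↦2, 6↦2, 7↦8, 8↦9, 9↦5, 10↦7]  zeros at y ∈ ∅
  x = 3: [0↦3, 1↦7, 2↦8, 3↦6, 4↦1, 5↦4, 6↦4, 7↦1, 8↦6, 9↦8, 10↦7]  zeros at y ∈ ∅
  x = 4: [0↦9, 1↦3, 2↦7, 3↦10, 4↦1, 5↦2, 6↦2, 7↦1, 8↦10, 9↦7, 10↦3]  zeros at y ∈ ∅
  x = 5: [0↦6, 1↦1, 2↦8, 3↦5, 4↦3, 5↦2, 6↦2, 7↦3, 8↦5, 9↦8, 10↦1]  zeros at y ∈ ∅
  x = 6: [0↦0, 1↦7, 2↦6, 3↦8, 4↦2, 5↦10, 6↦10, 7↦2, 8↦8, 9↦6, 10↦7]  zeros at y ∈ {0}
  x = 7: [0↦8, 1↦5, 2↦7, 3↦3, 4↦4, 5↦10, 6↦10, 7↦4, 8↦3, 9↦7, 10↦5]  zeros at y ∈ ∅
  x = 8: [0↦3, 1↦1, 2↦6, 3↦7, 4↦4, 5↦8, 6↦8, 7↦4, 8↦7, 9↦6, 10↦1]  zeros at y ∈ ∅
  x = 9: [0↦2, 1↦1, 2↦9, 3↦4, 4↦8, 5↦10, 6↦10, 7↦8, 8↦4, 9↦9, 10↦1]  zeros at y ∈ ∅
  x = 10: [0↦0, 1↦0, 2↦0, 3↦0, 4↦0, 5↦0, 6↦0, 7↦0, 8↦0, 9↦0, 10↦0]  zeros at y ∈ {0, 1, 2, 3, 4, 5, 6, 7, 8, 9, 10}
Collecting zeros: affine points = {(6, 0), (10, 0), (10, 1), (10, 2), (10, 3), (10, 4), (10, 5), (10, 6), (10, 7), (10, 8), (10, 9), (10, 10)}.
Total count |C(F_11)_aff| = 12.


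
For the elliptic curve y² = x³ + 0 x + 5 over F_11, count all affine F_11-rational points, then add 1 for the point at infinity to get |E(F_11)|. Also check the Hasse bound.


Affine points = {(0, 4), (0, 7), (4, 5), (4, 6), (5, 3), (5, 8), (6, 1), (6, 10), (8, 0), (10, 2), (10, 9)}; affine count = 11; |E(F_11)| = 12.

Discriminant check: Δ ∝ 4a³ + 27b² = 4·0³ + 27·5² = 4·0 + 27·25 ≡ 4 (mod 11). Nonzero ⇒ E is nonsingular.
For each x ∈ F_11, compute rhs = x³ + 0·x + 5 mod 11, then count y ∈ F_11 with y² ≡ rhs.
  x = 0: rhs = 5, matching y values: 4, 7 (2 points).
  x = 1: rhs = 6, matching y values: none (0 points).
  x = 2: rhs = 2, matching y values: none (0 points).
  x = 3: rhs = 10, matching y values: none (0 points).
  x = 4: rhs = 3, matching y values: 5, 6 (2 points).
  x = 5: rhs = 9, matching y values: 3, 8 (2 points).
  x = 6: rhs = 1, matching y values: 1, 10 (2 points).
  x = 7: rhs = 7, matching y values: none (0 points).
  x = 8: rhs = 0, matching y values: 0 (1 points).
  x = 9: rhs = 8, matching y values: none (0 points).
  x = 10: rhs = 4, matching y values: 2, 9 (2 points).
Total affine count: 11.
Full point count |E(F_11)| = 11 + 1 = 12.
Hasse bound: |12 − (11+1)| = |0| = 0 ≤ 2√11 ≈ 6.6332 ✓.


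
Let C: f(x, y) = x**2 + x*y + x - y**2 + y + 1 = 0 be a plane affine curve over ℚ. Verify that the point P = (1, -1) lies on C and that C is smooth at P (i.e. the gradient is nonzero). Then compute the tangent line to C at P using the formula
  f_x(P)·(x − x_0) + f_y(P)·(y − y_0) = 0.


Tangent line at P: 2*x + 4*y + 2 = 0.

Step 1: f(1, -1) = 0, so P lies on C.
Step 2: partial derivatives
  f_x(x, y) = 2*x + y + 1, f_y(x, y) = x - 2*y + 1.
  f_x(P) = 2, f_y(P) = 4 (gradient nonzero, so P is smooth).
Step 3: tangent line at P: 2·(x − 1) + 4·(y − -1) = 0.
Expanding: 2*x + 4*y + 2 = 0.


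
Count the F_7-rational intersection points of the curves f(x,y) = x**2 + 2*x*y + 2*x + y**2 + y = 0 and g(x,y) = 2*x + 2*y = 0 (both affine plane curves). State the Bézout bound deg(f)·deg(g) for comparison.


Common zeros: {(0, 0)}; count = 1; Bézout bound = 2.

deg(f) = 2, deg(g) = 1, so Bézout bound = 2.
Scan x ∈ F_7. For each x, list the y ∈ F_7 with f(x, y) ≡ 0 and those with g(x, y) ≡ 0 (mod 7); the common zeros in that column are the intersection.
  x = 0: f ≡ 0 at y ∈ {0, 6}; g ≡ 0 at y ∈ {0}; common: {0}.
  x = 1: f ≡ 0 at y ∈ {1, 3}; g ≡ 0 at y ∈ {6}; common: ∅.
  x = 2: f ≡ 0 at y ∈ {1}; g ≡ 0 at y ∈ {5}; common: ∅.
  x = 3: f ≡ 0 at y ∈ ∅; g ≡ 0 at y ∈ {4}; common: ∅.
  x = 4: f ≡ 0 at y ∈ ∅; g ≡ 0 at y ∈ {3}; common: ∅.
  x = 5: f ≡ 0 at y ∈ {0, 3}; g ≡ 0 at y ∈ {2}; common: ∅.
  x = 6: f ≡ 0 at y ∈ ∅; g ≡ 0 at y ∈ {1}; common: ∅.
Collecting: common zeros = {(0, 0)}, so the count is 1.
Comparison with the Bézout bound: 1 ≤ 2 = deg(f)·deg(g), as expected for curves with no common component (the affine F_7-count falls short of the bound because intersections may lie at infinity, over extension fields, or carry multiplicity).


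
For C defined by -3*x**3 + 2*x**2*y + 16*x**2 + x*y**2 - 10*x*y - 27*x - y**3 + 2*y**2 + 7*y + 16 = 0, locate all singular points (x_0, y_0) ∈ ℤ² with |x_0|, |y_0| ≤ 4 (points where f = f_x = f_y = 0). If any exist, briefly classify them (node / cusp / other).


Singular points: {(2, 1)}; classification: cusp.

Compute partial derivatives:
  f_x = -9*x**2 + 4*x*y + 32*x + y**2 - 10*y - 27.
  f_y = 2*x**2 + 2*x*y - 10*x - 3*y**2 + 4*y + 7.
Scan x_0 ∈ {−4, ..., 4}. For each x_0, f_y(x_0, y) is a polynomial in y; find its integer roots y ∈ {−4, ..., 4}, then test f_x and f at those candidates.
  x = -4: f_y(-4, y) = -3*y**2 - 4*y + 79; no integer root y with |y| ≤ 4.
  x = -3: f_y(-3, y) = -3*y**2 - 2*y + 55; no integer root y with |y| ≤ 4.
  x = -2: f_y(-2, y) = 35 - 3*y**2; no integer root y with |y| ≤ 4.
  x = -1: f_y(-1, y) = -3*y**2 + 2*y + 19; no integer root y with |y| ≤ 4.
  x = 0: f_y(0, y) = -3*y**2 + 4*y + 7; vanishes at y ∈ {-1}. (0, -1): f_x = -16 ≠ 0.
  x = 1: f_y(1, y) = -3*y**2 + 6*y - 1; no integer root y with |y| ≤ 4.
  x = 2: f_y(2, y) = -3*y**2 + 8*y - 5; vanishes at y ∈ {1}. (2, 1): f_x = 0, f = 0 — SINGULAR.
  x = 3: f_y(3, y) = -3*y**2 + 10*y - 5; no integer root y with |y| ≤ 4.
  x = 4: f_y(4, y) = -3*y**2 + 12*y - 1; no integer root y with |y| ≤ 4.
Only singular point on the grid: (2, 1).
Classify: substitute x = 2 + u, y = 1 + v and expand: f = -3*u**3 + 2*u**2*v + u*v**2 - v**3 + v**2.
No constant or linear terms (consistent with a singular point). Quadratic part: v**2. Cubic part: -3*u**3 + 2*u**2*v + u*v**2 - v**3.
The quadratic part v**2 is a perfect square, so there is a single (double) tangent line v = 0, i.e. y = 1. Restricting the cubic part to that line (v = 0) leaves -3*u**3 ≠ 0, so f is not divisible by v and the branch is v² ≈ 3*u**3 to lowest order — this is a cusp.
Classification: cusp.


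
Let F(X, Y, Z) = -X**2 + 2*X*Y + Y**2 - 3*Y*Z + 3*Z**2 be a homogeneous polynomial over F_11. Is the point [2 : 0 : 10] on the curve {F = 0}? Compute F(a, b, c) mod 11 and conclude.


F(2,0,10) ≡ 10 (mod 11); P is NOT on the curve.

Evaluate F(2, 0, 10) term-by-term (mod 11).
  -X**2 ↦ -1·4·1·1 = -4
  2*X*Y ↦ 2·2·0·1 = 0
  Y**2 ↦ 1·1·0·1 = 0
  -3*Y*Z ↦ -3·1·0·10 = 0
  3*Z**2 ↦ 3·1·1·100 = 300
Sum: F(2, 0, 10) = (-4) + (0) + (0) + (0) + (300) = 296.
Reducing mod 11: 296 ≡ 10 (mod 11).
Since F(a, b, c) ≡ 10 ≠ 0 (mod 11), P does NOT lie on the curve.


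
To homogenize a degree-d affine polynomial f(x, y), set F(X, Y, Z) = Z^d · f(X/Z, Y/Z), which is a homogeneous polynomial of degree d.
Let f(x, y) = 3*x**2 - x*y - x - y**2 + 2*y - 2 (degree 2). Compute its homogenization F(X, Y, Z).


F(X, Y, Z) = 3*X**2 - X*Y - X*Z - Y**2 + 2*Y*Z - 2*Z**2

deg(f) = 2.
Substitute x = X/Z, y = Y/Z into f, then multiply by Z^2.
  monomial 3·x^2·y^0 ↦ 3·X^2·Y^0·Z^0.
  monomial -1·x^1·y^1 ↦ -1·X^1·Y^1·Z^0.
  monomial -1·x^1·y^0 ↦ -1·X^1·Y^0·Z^1.
  monomial -1·x^0·y^2 ↦ -1·X^0·Y^2·Z^0.
  monomial 2·x^0·y^1 ↦ 2·X^0·Y^1·Z^1.
  monomial -2·x^0·y^0 ↦ -2·X^0·Y^0·Z^2.
Collecting: F(X, Y, Z) = 3*X**2 - X*Y - X*Z - Y**2 + 2*Y*Z - 2*Z**2.


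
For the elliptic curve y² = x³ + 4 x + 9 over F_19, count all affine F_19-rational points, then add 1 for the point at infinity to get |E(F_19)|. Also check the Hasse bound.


Affine points = {(0, 3), (0, 16), (2, 5), (2, 14), (7, 0), (10, 2), (10, 17), (11, 4), (11, 15), (13, 4), (13, 15), (14, 4), (14, 15), (15, 9), (15, 10), (18, 2), (18, 17)}; affine count = 17; |E(F_19)| = 18.

Discriminant check: Δ ∝ 4a³ + 27b² = 4·4³ + 27·9² = 4·64 + 27·81 ≡ 11 (mod 19). Nonzero ⇒ E is nonsingular.
For each x ∈ F_19, compute rhs = x³ + 4·x + 9 mod 19, then count y ∈ F_19 with y² ≡ rhs.
  x = 0: rhs = 9, matching y values: 3, 16 (2 points).
  x = 1: rhs = 14, matching y values: none (0 points).
  x = 2: rhs = 6, matching y values: 5, 14 (2 points).
  x = 3: rhs = 10, matching y values: none (0 points).
  x = 4: rhs = 13, matching y values: none (0 points).
  x = 5: rhs = 2, matching y values: none (0 points).
  x = 6: rhs = 2, matching y values: none (0 points).
  x = 7: rhs = 0, matching y values: 0 (1 points).
  x = 8: rhs = 2, matching y values: none (0 points).
  x = 9: rhs = 14, matching y values: none (0 points).
  x = 10: rhs = 4, matching y values: 2, 17 (2 points).
  x = 11: rhs = 16, matching y values: 4, 15 (2 points).
  x = 12: rhs = 18, matching y values: none (0 points).
  x = 13: rhs = 16, matching y values: 4, 15 (2 points).
  x = 14: rhs = 16, matching y values: 4, 15 (2 points).
  x = 15: rhs = 5, matching y values: 9, 10 (2 points).
  x = 16: rhs = 8, matching y values: none (0 points).
  x = 17: rhs = 12, matching y values: none (0 points).
  x = 18: rhs = 4, matching y values: 2, 17 (2 points).
Total affine count: 17.
Full point count |E(F_19)| = 17 + 1 = 18.
Hasse bound: |18 − (19+1)| = |-2| = 2 ≤ 2√19 ≈ 8.7178 ✓.


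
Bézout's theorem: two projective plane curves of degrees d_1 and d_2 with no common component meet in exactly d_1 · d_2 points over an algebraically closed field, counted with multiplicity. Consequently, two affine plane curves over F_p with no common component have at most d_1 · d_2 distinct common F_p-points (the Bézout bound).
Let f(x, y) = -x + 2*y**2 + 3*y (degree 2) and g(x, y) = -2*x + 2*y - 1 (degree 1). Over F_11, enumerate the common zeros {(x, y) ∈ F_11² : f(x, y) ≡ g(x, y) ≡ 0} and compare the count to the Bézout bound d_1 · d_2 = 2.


Common zeros: {(10, 5)}; count = 1; Bézout bound = 2.

deg(f) = 2, deg(g) = 1, so Bézout bound = 2.
Scan x ∈ F_11. For each x, list the y ∈ F_11 with f(x, y) ≡ 0 and those with g(x, y) ≡ 0 (mod 11); the common zeros in that column are the intersection.
  x = 0: f ≡ 0 at y ∈ {0, 4}; g ≡ 0 at y ∈ {6}; common: ∅.
  x = 1: f ≡ 0 at y ∈ ∅; g ≡ 0 at y ∈ {7}; common: ∅.
  x = 2: f ≡ 0 at y ∈ {6, 9}; g ≡ 0 at y ∈ {8}; common: ∅.
  x = 3: f ≡ 0 at y ∈ {2}; g ≡ 0 at y ∈ {9}; common: ∅.
  x = 4: f ≡ 0 at y ∈ ∅; g ≡ 0 at y ∈ {10}; common: ∅.
  x = 5: f ≡ 0 at y ∈ {1, 3}; g ≡ 0 at y ∈ {0}; common: ∅.
  x = 6: f ≡ 0 at y ∈ ∅; g ≡ 0 at y ∈ {1}; common: ∅.
  x = 7: f ≡ 0 at y ∈ ∅; g ≡ 0 at y ∈ {2}; common: ∅.
  x = 8: f ≡ 0 at y ∈ ∅; g ≡ 0 at y ∈ {3}; common: ∅.
  x = 9: f ≡ 0 at y ∈ {7, 8}; g ≡ 0 at y ∈ {4}; common: ∅.
  x = 10: f ≡ 0 at y ∈ {5, 10}; g ≡ 0 at y ∈ {5}; common: {5}.
Collecting: common zeros = {(10, 5)}, so the count is 1.
Comparison with the Bézout bound: 1 ≤ 2 = deg(f)·deg(g), as expected for curves with no common component (the affine F_11-count falls short of the bound because intersections may lie at infinity, over extension fields, or carry multiplicity).


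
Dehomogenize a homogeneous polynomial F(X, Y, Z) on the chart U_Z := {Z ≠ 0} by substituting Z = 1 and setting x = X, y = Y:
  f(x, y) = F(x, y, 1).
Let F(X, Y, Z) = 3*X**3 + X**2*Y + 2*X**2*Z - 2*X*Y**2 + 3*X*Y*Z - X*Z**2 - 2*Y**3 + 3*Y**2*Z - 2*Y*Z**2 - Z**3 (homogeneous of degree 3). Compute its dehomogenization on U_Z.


f(x, y) = 3*x**3 + x**2*y + 2*x**2 - 2*x*y**2 + 3*x*y - x - 2*y**3 + 3*y**2 - 2*y - 1

On U_Z we set Z = 1. Each monomial c·X^i·Y^j·Z^k in F becomes c·x^i·y^j·1^k = c·x^i·y^j.
Substituting Z = 1: F(X, Y, 1) = 3*x**3 + x**2*y + 2*x**2 - 2*x*y**2 + 3*x*y - x - 2*y**3 + 3*y**2 - 2*y - 1.
Note: deg(f) ≤ deg(F) = 3; strict inequality happens when F is divisible by Z (lost terms).


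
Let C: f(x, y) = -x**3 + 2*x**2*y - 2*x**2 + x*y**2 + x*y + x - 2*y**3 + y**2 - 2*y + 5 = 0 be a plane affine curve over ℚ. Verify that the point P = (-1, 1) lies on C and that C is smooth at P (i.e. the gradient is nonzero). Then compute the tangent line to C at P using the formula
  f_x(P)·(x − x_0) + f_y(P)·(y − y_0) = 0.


Tangent line at P: 7 - 7*y = 0.

Step 1: f(-1, 1) = 0, so P lies on C.
Step 2: partial derivatives
  f_x(x, y) = -3*x**2 + 4*x*y - 4*x + y**2 + y + 1, f_y(x, y) = 2*x**2 + 2*x*y + x - 6*y**2 + 2*y - 2.
  f_x(P) = 0, f_y(P) = -7 (gradient nonzero, so P is smooth).
Step 3: tangent line at P: 0·(x − -1) + -7·(y − 1) = 0.
Expanding: 7 - 7*y = 0.


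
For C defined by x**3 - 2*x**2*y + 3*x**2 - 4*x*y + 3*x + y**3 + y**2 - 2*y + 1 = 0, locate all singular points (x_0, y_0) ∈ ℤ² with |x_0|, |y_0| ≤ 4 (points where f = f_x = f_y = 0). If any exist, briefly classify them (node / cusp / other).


Singular points: {(-1, 0)}; classification: cusp.

Compute partial derivatives:
  f_x = 3*x**2 - 4*x*y + 6*x - 4*y + 3.
  f_y = -2*x**2 - 4*x + 3*y**2 + 2*y - 2.
Scan x_0 ∈ {−4, ..., 4}. For each x_0, f_y(x_0, y) is a polynomial in y; find its integer roots y ∈ {−4, ..., 4}, then test f_x and f at those candidates.
  x = -4: f_y(-4, y) = 3*y**2 + 2*y - 18; no integer root y with |y| ≤ 4.
  x = -3: f_y(-3, y) = 3*y**2 + 2*y - 8; vanishes at y ∈ {-2}. (-3, -2): f_x = -4 ≠ 0.
  x = -2: f_y(-2, y) = 3*y**2 + 2*y - 2; no integer root y with |y| ≤ 4.
  x = -1: f_y(-1, y) = 3*y**2 + 2*y; vanishes at y ∈ {0}. (-1, 0): f_x = 0, f = 0 — SINGULAR.
  x = 0: f_y(0, y) = 3*y**2 + 2*y - 2; no integer root y with |y| ≤ 4.
  x = 1: f_y(1, y) = 3*y**2 + 2*y - 8; vanishes at y ∈ {-2}. (1, -2): f_x = 28 ≠ 0.
  x = 2: f_y(2, y) = 3*y**2 + 2*y - 18; no integer root y with |y| ≤ 4.
  x = 3: f_y(3, y) = 3*y**2 + 2*y - 32; no integer root y with |y| ≤ 4.
  x = 4: f_y(4, y) = 3*y**2 + 2*y - 50; no integer root y with |y| ≤ 4.
Only singular point on the grid: (-1, 0).
Classify: substitute x = -1 + u, y = 0 + v and expand: f = u**3 - 2*u**2*v + v**3 + v**2.
No constant or linear terms (consistent with a singular point). Quadratic part: v**2. Cubic part: u**3 - 2*u**2*v + v**3.
The quadratic part v**2 is a perfect square, so there is a single (double) tangent line v = 0, i.e. y = 0. Restricting the cubic part to that line (v = 0) leaves u**3 ≠ 0, so f is not divisible by v and the branch is v² ≈ -u**3 to lowest order — this is a cusp.
Classification: cusp.


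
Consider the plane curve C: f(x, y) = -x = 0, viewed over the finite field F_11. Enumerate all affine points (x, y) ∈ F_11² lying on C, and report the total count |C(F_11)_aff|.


Affine F_11-points: {(0, 0), (0, 1), (0, 2), (0, 3), (0, 4), (0, 5), (0, 6), (0, 7), (0, 8), (0, 9), (0, 10)}; count = 11.

For each of the 121 pairs (x, y) ∈ F_11², evaluate f(x, y) mod 11. Record the zeros.
  x = 0: [0↦0, 1↦0, 2↦0, 3↦0, 4↦0, 5↦0, 6↦0, 7↦0, 8↦0, 9↦0, 10↦0]  zeros at y ∈ {0, 1, 2, 3, 4, 5, 6, 7, 8, 9, 10}
  x = 1: [0↦10, 1↦10, 2↦10, 3↦10, 4↦10, 5↦10, 6↦10, 7↦10, 8↦10, 9↦10, 10↦10]  zeros at y ∈ ∅
  x = 2: [0↦9, 1↦9, 2↦9, 3↦9, 4↦9, 5↦9, 6↦9, 7↦9, 8↦9, 9↦9, 10↦9]  zeros at y ∈ ∅
  x = 3: [0↦8, 1↦8, 2↦8, 3↦8, 4↦8, 5↦8, 6↦8, 7↦8, 8↦8, 9↦8, 10↦8]  zeros at y ∈ ∅
  x = 4: [0↦7, 1↦7, 2↦7, 3↦7, 4↦7, 5↦7, 6↦7, 7↦7, 8↦7, 9↦7, 10↦7]  zeros at y ∈ ∅
  x = 5: [0↦6, 1↦6, 2↦6, 3↦6, 4↦6, 5↦6, 6↦6, 7↦6, 8↦6, 9↦6, 10↦6]  zeros at y ∈ ∅
  x = 6: [0↦5, 1↦5, 2↦5, 3↦5, 4↦5, 5↦5, 6↦5, 7↦5, 8↦5, 9↦5, 10↦5]  zeros at y ∈ ∅
  x = 7: [0↦4, 1↦4, 2↦4, 3↦4, 4↦4, 5↦4, 6↦4, 7↦4, 8↦4, 9↦4, 10↦4]  zeros at y ∈ ∅
  x = 8: [0↦3, 1↦3, 2↦3, 3↦3, 4↦3, 5↦3, 6↦3, 7↦3, 8↦3, 9↦3, 10↦3]  zeros at y ∈ ∅
  x = 9: [0↦2, 1↦2, 2↦2, 3↦2, 4↦2, 5↦2, 6↦2, 7↦2, 8↦2, 9↦2, 10↦2]  zeros at y ∈ ∅
  x = 10: [0↦1, 1↦1, 2↦1, 3↦1, 4↦1, 5↦1, 6↦1, 7↦1, 8↦1, 9↦1, 10↦1]  zeros at y ∈ ∅
Collecting zeros: affine points = {(0, 0), (0, 1), (0, 2), (0, 3), (0, 4), (0, 5), (0, 6), (0, 7), (0, 8), (0, 9), (0, 10)}.
Total count |C(F_11)_aff| = 11.


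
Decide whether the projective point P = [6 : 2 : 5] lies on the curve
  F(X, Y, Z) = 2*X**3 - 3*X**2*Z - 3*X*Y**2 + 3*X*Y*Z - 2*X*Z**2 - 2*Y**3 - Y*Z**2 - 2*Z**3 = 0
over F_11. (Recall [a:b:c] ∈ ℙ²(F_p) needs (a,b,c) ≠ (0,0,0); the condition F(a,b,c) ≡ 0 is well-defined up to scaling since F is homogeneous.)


F(6,2,5) ≡ 0 (mod 11); P is on the curve.

Evaluate F(6, 2, 5) term-by-term (mod 11).
  2*X**3 ↦ 2·216·1·1 = 432
  -3*X**2*Z ↦ -3·36·1·5 = -540
  -3*X*Y**2 ↦ -3·6·4·1 = -72
  3*X*Y*Z ↦ 3·6·2·5 = 180
  -2*X*Z**2 ↦ -2·6·1·25 = -300
  -2*Y**3 ↦ -2·1·8·1 = -16
  -Y*Z**2 ↦ -1·1·2·25 = -50
  -2*Z**3 ↦ -2·1·1·125 = -250
Sum: F(6, 2, 5) = (432) + (-540) + (-72) + (180) + (-300) + (-16) + (-50) + (-250) = -616.
Reducing mod 11: -616 ≡ 0 (mod 11).
Since F(a, b, c) ≡ 0 (mod 11), P lies on the curve.


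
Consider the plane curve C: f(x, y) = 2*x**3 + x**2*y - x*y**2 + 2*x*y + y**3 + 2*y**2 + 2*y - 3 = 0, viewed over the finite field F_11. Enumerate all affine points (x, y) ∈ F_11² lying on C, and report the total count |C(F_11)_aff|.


Affine F_11-points: {(0, 6), (1, 4), (2, 8), (4, 5), (6, 0), (6, 5), (6, 10), (8, 9), (10, 1)}; count = 9.

For each of the 121 pairs (x, y) ∈ F_11², evaluate f(x, y) mod 11. Record the zeros.
  x = 0: [0↦8, 1↦2, 2↦6, 3↦4, 4↦2, 5↦6, 6↦0, 7↦1, 8↦4, 9↦4, 10↦7]  zeros at y ∈ {6}
  x = 1: [0↦10, 1↦6, 2↦10, 3↦6, 4↦0, 5↦9, 6↦6, 7↦8, 8↦10, 9↦7, 10↦5]  zeros at y ∈ {4}
  x = 2: [0↦2, 1↦2, 2↦8, 3↦4, 4↦7, 5↦1, 6↦3, 7↦8, 8↦0, 9↦7, 10↦2]  zeros at y ∈ {8}
  x = 3: [0↦7, 1↦2, 2↦1, 3↦10, 4↦2, 5↦5, 6↦3, 7↦2, 8↦8, 9↦5, 10↦10]  zeros at y ∈ ∅
  x = 4: [0↦4, 1↦7, 2↦1, 3↦3, 4↦8, 5↦0, 6↦7, 7↦2, 8↦2, 9↦2, 10↦8]  zeros at y ∈ {5}
  x = 5: [0↦5, 1↦7, 2↦9, 3↦6, 4↦4, 5↦9, 6↦5, 7↦9, 8↦5, 9↦10, 10↦8]  zeros at y ∈ ∅
  x = 6: [0↦0, 1↦3, 2↦4, 3↦9, 4↦2, 5↦0, 6↦9, 7↦2, 8↦7, 9↦8, 10↦0]  zeros at y ∈ {0, 5, 10}
  x = 7: [0↦1, 1↦7, 2↦9, 3↦2, 4↦3, 5↦7, 6↦9, 7↦4, 8↦9, 9↦8, 10↦7]  zeros at y ∈ ∅
  x = 8: [0↦9, 1↦9, 2↦3, 3↦8, 4↦8, 5↦9, 6↦6, 7↦5, 8↦1, 9↦0, 10↦8]  zeros at y ∈ {9}
  x = 9: [0↦3, 1↦10, 2↦9, 3↦6, 4↦7, 5↦7, 6↦1, 7↦6, 8↦6, 9↦7, 10↦4]  zeros at y ∈ ∅
  x = 10: [0↦6, 1↦0, 2↦6, 3↦8, 4↦1, 5↦2, 6↦6, 7↦8, 8↦3, 9↦8, 10↦7]  zeros at y ∈ {1}
Collecting zeros: affine points = {(0, 6), (1, 4), (2, 8), (4, 5), (6, 0), (6, 5), (6, 10), (8, 9), (10, 1)}.
Total count |C(F_11)_aff| = 9.


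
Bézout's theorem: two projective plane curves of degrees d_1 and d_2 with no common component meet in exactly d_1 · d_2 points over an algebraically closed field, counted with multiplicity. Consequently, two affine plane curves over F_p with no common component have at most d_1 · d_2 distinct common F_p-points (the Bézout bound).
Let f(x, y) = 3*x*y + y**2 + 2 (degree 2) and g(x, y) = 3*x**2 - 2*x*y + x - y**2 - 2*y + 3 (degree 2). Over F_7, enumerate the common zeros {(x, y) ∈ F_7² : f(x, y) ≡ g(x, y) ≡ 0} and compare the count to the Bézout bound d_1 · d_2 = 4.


Common zeros: ∅; count = 0; Bézout bound = 4.

deg(f) = 2, deg(g) = 2, so Bézout bound = 4.
Scan x ∈ F_7. For each x, list the y ∈ F_7 with f(x, y) ≡ 0 and those with g(x, y) ≡ 0 (mod 7); the common zeros in that column are the intersection.
  x = 0: f ≡ 0 at y ∈ ∅; g ≡ 0 at y ∈ {1, 4}; common: ∅.
  x = 1: f ≡ 0 at y ∈ {5, 6}; g ≡ 0 at y ∈ {0, 3}; common: ∅.
  x = 2: f ≡ 0 at y ∈ {4}; g ≡ 0 at y ∈ ∅; common: ∅.
  x = 3: f ≡ 0 at y ∈ ∅; g ≡ 0 at y ∈ {3}; common: ∅.
  x = 4: f ≡ 0 at y ∈ ∅; g ≡ 0 at y ∈ ∅; common: ∅.
  x = 5: f ≡ 0 at y ∈ {3}; g ≡ 0 at y ∈ {1}; common: ∅.
  x = 6: f ≡ 0 at y ∈ {1, 2}; g ≡ 0 at y ∈ ∅; common: ∅.
Collecting: common zeros = ∅, so the count is 0.
Comparison with the Bézout bound: 0 ≤ 4 = deg(f)·deg(g), as expected for curves with no common component (the affine F_7-count falls short of the bound because intersections may lie at infinity, over extension fields, or carry multiplicity).


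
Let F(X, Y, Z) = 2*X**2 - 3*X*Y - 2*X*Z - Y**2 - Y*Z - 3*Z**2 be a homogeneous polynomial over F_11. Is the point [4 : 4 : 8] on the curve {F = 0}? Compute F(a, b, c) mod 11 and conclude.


F(4,4,8) ≡ 10 (mod 11); P is NOT on the curve.

Evaluate F(4, 4, 8) term-by-term (mod 11).
  2*X**2 ↦ 2·16·1·1 = 32
  -3*X*Y ↦ -3·4·4·1 = -48
  -2*X*Z ↦ -2·4·1·8 = -64
  -Y**2 ↦ -1·1·16·1 = -16
  -Y*Z ↦ -1·1·4·8 = -32
  -3*Z**2 ↦ -3·1·1·64 = -192
Sum: F(4, 4, 8) = (32) + (-48) + (-64) + (-16) + (-32) + (-192) = -320.
Reducing mod 11: -320 ≡ 10 (mod 11).
Since F(a, b, c) ≡ 10 ≠ 0 (mod 11), P does NOT lie on the curve.


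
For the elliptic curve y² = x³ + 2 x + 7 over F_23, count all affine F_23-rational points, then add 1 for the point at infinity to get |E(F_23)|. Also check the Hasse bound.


Affine points = {(5, 2), (5, 21), (8, 11), (8, 12), (9, 8), (9, 15), (11, 7), (11, 16), (15, 10), (15, 13), (16, 8), (16, 15), (17, 3), (17, 20), (19, 2), (19, 21), (21, 8), (21, 15), (22, 2), (22, 21)}; affine count = 20; |E(F_23)| = 21.

Discriminant check: Δ ∝ 4a³ + 27b² = 4·2³ + 27·7² = 4·8 + 27·49 ≡ 21 (mod 23). Nonzero ⇒ E is nonsingular.
For each x ∈ F_23, compute rhs = x³ + 2·x + 7 mod 23, then count y ∈ F_23 with y² ≡ rhs.
  x = 0: rhs = 7, matching y values: none (0 points).
  x = 1: rhs = 10, matching y values: none (0 points).
  x = 2: rhs = 19, matching y values: none (0 points).
  x = 3: rhs = 17, matching y values: none (0 points).
  x = 4: rhs = 10, matching y values: none (0 points).
  x = 5: rhs = 4, matching y values: 2, 21 (2 points).
  x = 6: rhs = 5, matching y values: none (0 points).
  x = 7: rhs = 19, matching y values: none (0 points).
  x = 8: rhs = 6, matching y values: 11, 12 (2 points).
  x = 9: rhs = 18, matching y values: 8, 15 (2 points).
  x = 10: rhs = 15, matching y values: none (0 points).
  x = 11: rhs = 3, matching y values: 7, 16 (2 points).
  x = 12: rhs = 11, matching y values: none (0 points).
  x = 13: rhs = 22, matching y values: none (0 points).
  x = 14: rhs = 19, matching y values: none (0 points).
  x = 15: rhs = 8, matching y values: 10, 13 (2 points).
  x = 16: rhs = 18, matching y values: 8, 15 (2 points).
  x = 17: rhs = 9, matching y values: 3, 20 (2 points).
  x = 18: rhs = 10, matching y values: none (0 points).
  x = 19: rhs = 4, matching y values: 2, 21 (2 points).
  x = 20: rhs = 20, matching y values: none (0 points).
  x = 21: rhs = 18, matching y values: 8, 15 (2 points).
  x = 22: rhs = 4, matching y values: 2, 21 (2 points).
Total affine count: 20.
Full point count |E(F_23)| = 20 + 1 = 21.
Hasse bound: |21 − (23+1)| = |-3| = 3 ≤ 2√23 ≈ 9.5917 ✓.


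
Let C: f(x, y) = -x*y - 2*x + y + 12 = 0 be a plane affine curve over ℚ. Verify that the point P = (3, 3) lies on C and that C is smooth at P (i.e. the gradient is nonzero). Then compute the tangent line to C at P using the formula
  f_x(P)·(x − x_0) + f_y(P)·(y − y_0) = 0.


Tangent line at P: -5*x - 2*y + 21 = 0.

Step 1: f(3, 3) = 0, so P lies on C.
Step 2: partial derivatives
  f_x(x, y) = -y - 2, f_y(x, y) = 1 - x.
  f_x(P) = -5, f_y(P) = -2 (gradient nonzero, so P is smooth).
Step 3: tangent line at P: -5·(x − 3) + -2·(y − 3) = 0.
Expanding: -5*x - 2*y + 21 = 0.


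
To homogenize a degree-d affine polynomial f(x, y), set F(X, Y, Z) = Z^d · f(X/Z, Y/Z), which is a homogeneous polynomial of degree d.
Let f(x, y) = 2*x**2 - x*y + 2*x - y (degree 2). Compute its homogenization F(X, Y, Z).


F(X, Y, Z) = 2*X**2 - X*Y + 2*X*Z - Y*Z

deg(f) = 2.
Substitute x = X/Z, y = Y/Z into f, then multiply by Z^2.
  monomial 2·x^2·y^0 ↦ 2·X^2·Y^0·Z^0.
  monomial -1·x^1·y^1 ↦ -1·X^1·Y^1·Z^0.
  monomial 2·x^1·y^0 ↦ 2·X^1·Y^0·Z^1.
  monomial -1·x^0·y^1 ↦ -1·X^0·Y^1·Z^1.
Collecting: F(X, Y, Z) = 2*X**2 - X*Y + 2*X*Z - Y*Z.


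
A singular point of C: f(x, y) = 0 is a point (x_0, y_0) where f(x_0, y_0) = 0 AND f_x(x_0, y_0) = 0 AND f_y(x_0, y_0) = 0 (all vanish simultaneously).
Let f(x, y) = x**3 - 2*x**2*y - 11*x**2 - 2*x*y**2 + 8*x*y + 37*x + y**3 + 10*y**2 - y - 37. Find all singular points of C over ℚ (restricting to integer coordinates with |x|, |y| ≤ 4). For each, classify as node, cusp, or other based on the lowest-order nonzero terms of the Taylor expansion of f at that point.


Singular points: {(3, -1)}; classification: cusp.

Compute partial derivatives:
  f_x = 3*x**2 - 4*x*y - 22*x - 2*y**2 + 8*y + 37.
  f_y = -2*x**2 - 4*x*y + 8*x + 3*y**2 + 20*y - 1.
Scan x_0 ∈ {−4, ..., 4}. For each x_0, f_y(x_0, y) is a polynomial in y; find its integer roots y ∈ {−4, ..., 4}, then test f_x and f at those candidates.
  x = -4: f_y(-4, y) = 3*y**2 + 36*y - 65; no integer root y with |y| ≤ 4.
  x = -3: f_y(-3, y) = 3*y**2 + 32*y - 43; no integer root y with |y| ≤ 4.
  x = -2: f_y(-2, y) = 3*y**2 + 28*y - 25; no integer root y with |y| ≤ 4.
  x = -1: f_y(-1, y) = 3*y**2 + 24*y - 11; no integer root y with |y| ≤ 4.
  x = 0: f_y(0, y) = 3*y**2 + 20*y - 1; no integer root y with |y| ≤ 4.
  x = 1: f_y(1, y) = 3*y**2 + 16*y + 5; no integer root y with |y| ≤ 4.
  x = 2: f_y(2, y) = 3*y**2 + 12*y + 7; no integer root y with |y| ≤ 4.
  x = 3: f_y(3, y) = 3*y**2 + 8*y + 5; vanishes at y ∈ {-1}. (3, -1): f_x = 0, f = 0 — SINGULAR.
  x = 4: f_y(4, y) = 3*y**2 + 4*y - 1; no integer root y with |y| ≤ 4.
Only singular point on the grid: (3, -1).
Classify: substitute x = 3 + u, y = -1 + v and expand: f = u**3 - 2*u**2*v - 2*u*v**2 + v**3 + v**2.
No constant or linear terms (consistent with a singular point). Quadratic part: v**2. Cubic part: u**3 - 2*u**2*v - 2*u*v**2 + v**3.
The quadratic part v**2 is a perfect square, so there is a single (double) tangent line v = 0, i.e. y = -1. Restricting the cubic part to that line (v = 0) leaves u**3 ≠ 0, so f is not divisible by v and the branch is v² ≈ -u**3 to lowest order — this is a cusp.
Classification: cusp.


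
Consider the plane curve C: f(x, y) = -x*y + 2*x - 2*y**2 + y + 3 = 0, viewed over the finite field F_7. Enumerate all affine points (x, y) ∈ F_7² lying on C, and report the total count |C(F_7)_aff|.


Affine F_7-points: {(0, 5), (0, 6), (2, 0), (2, 3), (5, 1), (5, 4)}; count = 6.

For each of the 49 pairs (x, y) ∈ F_7², evaluate f(x, y) mod 7. Record the zeros.
  x = 0: [0↦3, 1↦2, 2↦4, 3↦2, 4↦3, 5↦0, 6↦0]  zeros at y ∈ {5, 6}
  x = 1: [0↦5, 1↦3, 2↦4, 3↦1, 4↦1, 5↦4, 6↦3]  zeros at y ∈ ∅
  x = 2: [0↦0, 1↦4, 2↦4, 3↦0, 4↦6, 5↦1, 6↦6]  zeros at y ∈ {0, 3}
  x = 3: [0↦2, 1↦5, 2↦4, 3↦6, 4↦4, 5↦5, 6↦2]  zeros at y ∈ ∅
  x = 4: [0↦4, 1↦6, 2↦4, 3↦5, 4↦2, 5↦2, 6↦5]  zeros at y ∈ ∅
  x = 5: [0↦6, 1↦0, 2↦4, 3↦4, 4↦0, 5↦6, 6↦1]  zeros at y ∈ {1, 4}
  x = 6: [0↦1, 1↦1, 2↦4, 3↦3, 4↦5, 5↦3, 6↦4]  zeros at y ∈ ∅
Collecting zeros: affine points = {(0, 5), (0, 6), (2, 0), (2, 3), (5, 1), (5, 4)}.
Total count |C(F_7)_aff| = 6.


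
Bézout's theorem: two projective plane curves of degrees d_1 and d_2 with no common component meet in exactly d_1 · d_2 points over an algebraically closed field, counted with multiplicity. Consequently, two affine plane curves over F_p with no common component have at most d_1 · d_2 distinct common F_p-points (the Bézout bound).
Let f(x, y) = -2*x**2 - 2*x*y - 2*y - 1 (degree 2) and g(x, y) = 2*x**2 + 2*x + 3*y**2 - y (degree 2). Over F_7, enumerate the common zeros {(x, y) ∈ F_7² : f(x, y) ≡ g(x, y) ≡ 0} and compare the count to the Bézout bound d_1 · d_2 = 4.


Common zeros: ∅; count = 0; Bézout bound = 4.

deg(f) = 2, deg(g) = 2, so Bézout bound = 4.
Scan x ∈ F_7. For each x, list the y ∈ F_7 with f(x, y) ≡ 0 and those with g(x, y) ≡ 0 (mod 7); the common zeros in that column are the intersection.
  x = 0: f ≡ 0 at y ∈ {3}; g ≡ 0 at y ∈ {0, 5}; common: ∅.
  x = 1: f ≡ 0 at y ∈ {1}; g ≡ 0 at y ∈ {2, 3}; common: ∅.
  x = 2: f ≡ 0 at y ∈ {2}; g ≡ 0 at y ∈ {1, 4}; common: ∅.
  x = 3: f ≡ 0 at y ∈ {2}; g ≡ 0 at y ∈ {6}; common: ∅.
  x = 4: f ≡ 0 at y ∈ {3}; g ≡ 0 at y ∈ {1, 4}; common: ∅.
  x = 5: f ≡ 0 at y ∈ {1}; g ≡ 0 at y ∈ {2, 3}; common: ∅.
  x = 6: f ≡ 0 at y ∈ ∅; g ≡ 0 at y ∈ {0, 5}; common: ∅.
Collecting: common zeros = ∅, so the count is 0.
Comparison with the Bézout bound: 0 ≤ 4 = deg(f)·deg(g), as expected for curves with no common component (the affine F_7-count falls short of the bound because intersections may lie at infinity, over extension fields, or carry multiplicity).


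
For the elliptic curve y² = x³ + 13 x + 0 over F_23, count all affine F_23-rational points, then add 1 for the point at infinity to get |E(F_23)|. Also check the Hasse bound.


Affine points = {(0, 0), (4, 1), (4, 22), (5, 11), (5, 12), (6, 8), (6, 15), (8, 8), (8, 15), (9, 8), (9, 15), (10, 7), (10, 16), (11, 5), (11, 18), (16, 7), (16, 16), (20, 7), (20, 16), (21, 9), (21, 14), (22, 3), (22, 20)}; affine count = 23; |E(F_23)| = 24.

Discriminant check: Δ ∝ 4a³ + 27b² = 4·13³ + 27·0² = 4·2197 + 27·0 ≡ 2 (mod 23). Nonzero ⇒ E is nonsingular.
For each x ∈ F_23, compute rhs = x³ + 13·x + 0 mod 23, then count y ∈ F_23 with y² ≡ rhs.
  x = 0: rhs = 0, matching y values: 0 (1 points).
  x = 1: rhs = 14, matching y values: none (0 points).
  x = 2: rhs = 11, matching y values: none (0 points).
  x = 3: rhs = 20, matching y values: none (0 points).
  x = 4: rhs = 1, matching y values: 1, 22 (2 points).
  x = 5: rhs = 6, matching y values: 11, 12 (2 points).
  x = 6: rhs = 18, matching y values: 8, 15 (2 points).
  x = 7: rhs = 20, matching y values: none (0 points).
  x = 8: rhs = 18, matching y values: 8, 15 (2 points).
  x = 9: rhs = 18, matching y values: 8, 15 (2 points).
  x = 10: rhs = 3, matching y values: 7, 16 (2 points).
  x = 11: rhs = 2, matching y values: 5, 18 (2 points).
  x = 12: rhs = 21, matching y values: none (0 points).
  x = 13: rhs = 20, matching y values: none (0 points).
  x = 14: rhs = 5, matching y values: none (0 points).
  x = 15: rhs = 5, matching y values: none (0 points).
  x = 16: rhs = 3, matching y values: 7, 16 (2 points).
  x = 17: rhs = 5, matching y values: none (0 points).
  x = 18: rhs = 17, matching y values: none (0 points).
  x = 19: rhs = 22, matching y values: none (0 points).
  x = 20: rhs = 3, matching y values: 7, 16 (2 points).
  x = 21: rhs = 12, matching y values: 9, 14 (2 points).
  x = 22: rhs = 9, matching y values: 3, 20 (2 points).
Total affine count: 23.
Full point count |E(F_23)| = 23 + 1 = 24.
Hasse bound: |24 − (23+1)| = |0| = 0 ≤ 2√23 ≈ 9.5917 ✓.


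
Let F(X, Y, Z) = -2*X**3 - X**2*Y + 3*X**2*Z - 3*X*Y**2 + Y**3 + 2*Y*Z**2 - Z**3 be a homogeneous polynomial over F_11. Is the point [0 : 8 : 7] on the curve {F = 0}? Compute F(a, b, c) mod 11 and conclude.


F(0,8,7) ≡ 7 (mod 11); P is NOT on the curve.

Evaluate F(0, 8, 7) term-by-term (mod 11).
  -2*X**3 ↦ -2·0·1·1 = 0
  -X**2*Y ↦ -1·0·8·1 = 0
  3*X**2*Z ↦ 3·0·1·7 = 0
  -3*X*Y**2 ↦ -3·0·64·1 = 0
  Y**3 ↦ 1·1·512·1 = 512
  2*Y*Z**2 ↦ 2·1·8·49 = 784
  -Z**3 ↦ -1·1·1·343 = -343
Sum: F(0, 8, 7) = (0) + (0) + (0) + (0) + (512) + (784) + (-343) = 953.
Reducing mod 11: 953 ≡ 7 (mod 11).
Since F(a, b, c) ≡ 7 ≠ 0 (mod 11), P does NOT lie on the curve.


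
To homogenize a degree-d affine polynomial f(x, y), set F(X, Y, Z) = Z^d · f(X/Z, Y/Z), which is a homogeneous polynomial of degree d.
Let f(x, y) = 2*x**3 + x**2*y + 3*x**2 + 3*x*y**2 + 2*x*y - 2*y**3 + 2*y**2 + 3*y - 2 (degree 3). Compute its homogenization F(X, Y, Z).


F(X, Y, Z) = 2*X**3 + X**2*Y + 3*X**2*Z + 3*X*Y**2 + 2*X*Y*Z - 2*Y**3 + 2*Y**2*Z + 3*Y*Z**2 - 2*Z**3

deg(f) = 3.
Substitute x = X/Z, y = Y/Z into f, then multiply by Z^3.
  monomial 2·x^3·y^0 ↦ 2·X^3·Y^0·Z^0.
  monomial 1·x^2·y^1 ↦ 1·X^2·Y^1·Z^0.
  monomial 3·x^2·y^0 ↦ 3·X^2·Y^0·Z^1.
  monomial 3·x^1·y^2 ↦ 3·X^1·Y^2·Z^0.
  monomial 2·x^1·y^1 ↦ 2·X^1·Y^1·Z^1.
  monomial -2·x^0·y^3 ↦ -2·X^0·Y^3·Z^0.
  monomial 2·x^0·y^2 ↦ 2·X^0·Y^2·Z^1.
  monomial 3·x^0·y^1 ↦ 3·X^0·Y^1·Z^2.
  monomial -2·x^0·y^0 ↦ -2·X^0·Y^0·Z^3.
Collecting: F(X, Y, Z) = 2*X**3 + X**2*Y + 3*X**2*Z + 3*X*Y**2 + 2*X*Y*Z - 2*Y**3 + 2*Y**2*Z + 3*Y*Z**2 - 2*Z**3.


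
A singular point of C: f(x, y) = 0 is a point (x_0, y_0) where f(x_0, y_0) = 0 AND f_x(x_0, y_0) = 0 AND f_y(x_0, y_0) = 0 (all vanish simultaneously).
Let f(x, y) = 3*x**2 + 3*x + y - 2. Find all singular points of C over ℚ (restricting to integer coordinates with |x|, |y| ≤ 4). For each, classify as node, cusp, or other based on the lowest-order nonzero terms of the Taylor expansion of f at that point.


No singular points in the scanned grid; C is smooth there.

Compute partial derivatives:
  f_x = 6*x + 3.
  f_y = 1.
f_y = 1 is a nonzero constant, so f_y never vanishes: no point (x, y) can satisfy f = f_x = f_y = 0. In particular no (x, y) ∈ {−4, ..., 4}² is singular; the curve is smooth.


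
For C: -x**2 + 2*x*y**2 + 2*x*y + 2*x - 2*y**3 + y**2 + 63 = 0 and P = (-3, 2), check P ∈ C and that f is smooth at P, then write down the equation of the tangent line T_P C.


Tangent line at P: 20*x - 50*y + 160 = 0.

Step 1: f(-3, 2) = 0, so P lies on C.
Step 2: partial derivatives
  f_x(x, y) = -2*x + 2*y**2 + 2*y + 2, f_y(x, y) = 4*x*y + 2*x - 6*y**2 + 2*y.
  f_x(P) = 20, f_y(P) = -50 (gradient nonzero, so P is smooth).
Step 3: tangent line at P: 20·(x − -3) + -50·(y − 2) = 0.
Expanding: 20*x - 50*y + 160 = 0.


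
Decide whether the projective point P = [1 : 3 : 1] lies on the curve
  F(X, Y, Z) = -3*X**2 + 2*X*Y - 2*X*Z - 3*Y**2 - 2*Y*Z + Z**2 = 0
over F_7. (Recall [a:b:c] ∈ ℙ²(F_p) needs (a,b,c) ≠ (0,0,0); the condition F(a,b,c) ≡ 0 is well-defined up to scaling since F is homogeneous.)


F(1,3,1) ≡ 4 (mod 7); P is NOT on the curve.

Evaluate F(1, 3, 1) term-by-term (mod 7).
  -3*X**2 ↦ -3·1·1·1 = -3
  2*X*Y ↦ 2·1·3·1 = 6
  -2*X*Z ↦ -2·1·1·1 = -2
  -3*Y**2 ↦ -3·1·9·1 = -27
  -2*Y*Z ↦ -2·1·3·1 = -6
  Z**2 ↦ 1·1·1·1 = 1
Sum: F(1, 3, 1) = (-3) + (6) + (-2) + (-27) + (-6) + (1) = -31.
Reducing mod 7: -31 ≡ 4 (mod 7).
Since F(a, b, c) ≡ 4 ≠ 0 (mod 7), P does NOT lie on the curve.


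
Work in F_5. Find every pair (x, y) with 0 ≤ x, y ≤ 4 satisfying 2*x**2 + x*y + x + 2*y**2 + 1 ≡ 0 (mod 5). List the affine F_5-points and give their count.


Affine F_5-points: {(1, 3), (1, 4), (2, 1), (2, 3), (4, 4)}; count = 5.

For each of the 25 pairs (x, y) ∈ F_5², evaluate f(x, y) mod 5. Record the zeros.
  x = 0: [0↦1, 1↦3, 2↦4, 3↦4, 4↦3]  zeros at y ∈ ∅
  x = 1: [0↦4, 1↦2, 2↦4, 3↦0, 4↦0]  zeros at y ∈ {3, 4}
  x = 2: [0↦1, 1↦0, 2↦3, 3↦0, 4↦1]  zeros at y ∈ {1, 3}
  x = 3: [0↦2, 1↦2, 2↦1, 3↦4, 4↦1]  zeros at y ∈ ∅
  x = 4: [0↦2, 1↦3, 2↦3, 3↦2, 4↦0]  zeros at y ∈ {4}
Collecting zeros: affine points = {(1, 3), (1, 4), (2, 1), (2, 3), (4, 4)}.
Total count |C(F_5)_aff| = 5.


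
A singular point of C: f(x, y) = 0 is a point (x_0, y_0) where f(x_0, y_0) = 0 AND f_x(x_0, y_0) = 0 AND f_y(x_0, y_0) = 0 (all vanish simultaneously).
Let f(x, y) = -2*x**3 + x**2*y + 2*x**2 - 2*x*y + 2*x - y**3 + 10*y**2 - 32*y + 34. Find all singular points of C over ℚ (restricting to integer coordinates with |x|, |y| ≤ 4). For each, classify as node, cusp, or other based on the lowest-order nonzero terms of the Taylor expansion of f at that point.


Singular points: {(1, 3)}; classification: node.

Compute partial derivatives:
  f_x = -6*x**2 + 2*x*y + 4*x - 2*y + 2.
  f_y = x**2 - 2*x - 3*y**2 + 20*y - 32.
Scan x_0 ∈ {−4, ..., 4}. For each x_0, f_y(x_0, y) is a polynomial in y; find its integer roots y ∈ {−4, ..., 4}, then test f_x and f at those candidates.
  x = -4: f_y(-4, y) = -3*y**2 + 20*y - 8; no integer root y with |y| ≤ 4.
  x = -3: f_y(-3, y) = -3*y**2 + 20*y - 17; vanishes at y ∈ {1}. (-3, 1): f_x = -72 ≠ 0.
  x = -2: f_y(-2, y) = -3*y**2 + 20*y - 24; no integer root y with |y| ≤ 4.
  x = -1: f_y(-1, y) = -3*y**2 + 20*y - 29; no integer root y with |y| ≤ 4.
  x = 0: f_y(0, y) = -3*y**2 + 20*y - 32; vanishes at y ∈ {4}. (0, 4): f_x = -6 ≠ 0.
  x = 1: f_y(1, y) = -3*y**2 + 20*y - 33; vanishes at y ∈ {3}. (1, 3): f_x = 0, f = 0 — SINGULAR.
  x = 2: f_y(2, y) = -3*y**2 + 20*y - 32; vanishes at y ∈ {4}. (2, 4): f_x = -6 ≠ 0.
  x = 3: f_y(3, y) = -3*y**2 + 20*y - 29; no integer root y with |y| ≤ 4.
  x = 4: f_y(4, y) = -3*y**2 + 20*y - 24; no integer root y with |y| ≤ 4.
Only singular point on the grid: (1, 3).
Classify: substitute x = 1 + u, y = 3 + v and expand: f = -2*u**3 + u**2*v - u**2 - v**3 + v**2.
No constant or linear terms (consistent with a singular point). Quadratic part: -u**2 + v**2. Cubic part: -2*u**3 + u**2*v - v**3.
The quadratic part v**2 - u**2 = (v − u)(v + u) splits into two distinct linear factors, so there are two distinct tangent lines y − 3 = ±(x − 1) — this is a node (ordinary double point).
Classification: node.


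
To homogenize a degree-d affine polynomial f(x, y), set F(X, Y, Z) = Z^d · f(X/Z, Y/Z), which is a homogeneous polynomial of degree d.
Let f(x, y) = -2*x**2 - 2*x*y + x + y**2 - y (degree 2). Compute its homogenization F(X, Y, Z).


F(X, Y, Z) = -2*X**2 - 2*X*Y + X*Z + Y**2 - Y*Z

deg(f) = 2.
Substitute x = X/Z, y = Y/Z into f, then multiply by Z^2.
  monomial -2·x^2·y^0 ↦ -2·X^2·Y^0·Z^0.
  monomial -2·x^1·y^1 ↦ -2·X^1·Y^1·Z^0.
  monomial 1·x^1·y^0 ↦ 1·X^1·Y^0·Z^1.
  monomial 1·x^0·y^2 ↦ 1·X^0·Y^2·Z^0.
  monomial -1·x^0·y^1 ↦ -1·X^0·Y^1·Z^1.
Collecting: F(X, Y, Z) = -2*X**2 - 2*X*Y + X*Z + Y**2 - Y*Z.


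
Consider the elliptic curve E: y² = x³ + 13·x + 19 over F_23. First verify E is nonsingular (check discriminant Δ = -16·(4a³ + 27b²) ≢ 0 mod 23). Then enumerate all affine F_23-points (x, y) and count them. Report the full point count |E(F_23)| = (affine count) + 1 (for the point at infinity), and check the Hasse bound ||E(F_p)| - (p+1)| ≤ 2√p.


Affine points = {(3, 4), (3, 19), (5, 5), (5, 18), (7, 4), (7, 19), (13, 4), (13, 19), (14, 1), (14, 22), (15, 1), (15, 22), (17, 1), (17, 22), (18, 6), (18, 17), (19, 8), (19, 15), (21, 10), (21, 13)}; affine count = 20; |E(F_23)| = 21.

Discriminant check: Δ ∝ 4a³ + 27b² = 4·13³ + 27·19² = 4·2197 + 27·361 ≡ 20 (mod 23). Nonzero ⇒ E is nonsingular.
For each x ∈ F_23, compute rhs = x³ + 13·x + 19 mod 23, then count y ∈ F_23 with y² ≡ rhs.
  x = 0: rhs = 19, matching y values: none (0 points).
  x = 1: rhs = 10, matching y values: none (0 points).
  x = 2: rhs = 7, matching y values: none (0 points).
  x = 3: rhs = 16, matching y values: 4, 19 (2 points).
  x = 4: rhs = 20, matching y values: none (0 points).
  x = 5: rhs = 2, matching y values: 5, 18 (2 points).
  x = 6: rhs = 14, matching y values: none (0 points).
  x = 7: rhs = 16, matching y values: 4, 19 (2 points).
  x = 8: rhs = 14, matching y values: none (0 points).
  x = 9: rhs = 14, matching y values: none (0 points).
  x = 10: rhs = 22, matching y values: none (0 points).
  x = 11: rhs = 21, matching y values: none (0 points).
  x = 12: rhs = 17, matching y values: none (0 points).
  x = 13: rhs = 16, matching y values: 4, 19 (2 points).
  x = 14: rhs = 1, matching y values: 1, 22 (2 points).
  x = 15: rhs = 1, matching y values: 1, 22 (2 points).
  x = 16: rhs = 22, matching y values: none (0 points).
  x = 17: rhs = 1, matching y values: 1, 22 (2 points).
  x = 18: rhs = 13, matching y values: 6, 17 (2 points).
  x = 19: rhs = 18, matching y values: 8, 15 (2 points).
  x = 20: rhs = 22, matching y values: none (0 points).
  x = 21: rhs = 8, matching y values: 10, 13 (2 points).
  x = 22: rhs = 5, matching y values: none (0 points).
Total affine count: 20.
Full point count |E(F_23)| = 20 + 1 = 21.
Hasse bound: |21 − (23+1)| = |-3| = 3 ≤ 2√23 ≈ 9.5917 ✓.
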